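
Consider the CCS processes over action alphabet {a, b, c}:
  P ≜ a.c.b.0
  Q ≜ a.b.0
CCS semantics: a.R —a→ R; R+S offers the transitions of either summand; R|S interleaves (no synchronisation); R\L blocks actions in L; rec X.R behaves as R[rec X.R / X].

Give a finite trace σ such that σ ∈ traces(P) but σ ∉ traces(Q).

ac

Reachable graph of P (4 states):
  m0 = a.c.b.0 :: =a=> m1
  m1 = c.b.0 :: =c=> m2
  m2 = b.0 :: =b=> m3
  m3 = 0 :: deadlocked
Reachable graph of Q (3 states):
  n0 = a.b.0 :: =a=> n1
  n1 = b.0 :: =b=> n2
  n2 = 0 :: deadlocked
Trace ⟨ac⟩ through P, begin at {m0}:
  after a @ step 1: {m1}
  after c @ step 2: {m2}
  — P admits the full trace.
Trace ⟨ac⟩ through Q, begin at {n0}:
  after a @ step 1: {n1}
  after c @ step 2: ∅  — Q cannot continue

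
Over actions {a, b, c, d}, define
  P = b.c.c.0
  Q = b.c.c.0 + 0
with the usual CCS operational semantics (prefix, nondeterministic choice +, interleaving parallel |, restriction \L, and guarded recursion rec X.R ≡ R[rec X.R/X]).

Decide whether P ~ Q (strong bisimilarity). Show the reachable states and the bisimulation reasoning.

P ~ Q

Reachable graph of P (4 states):
  p0 = b.c.c.0 :: --b--▸ p1
  p1 = c.c.0 :: --c--▸ p2
  p2 = c.0 :: --c--▸ p3
  p3 = 0 :: ·
Reachable graph of Q (4 states):
  q0 = b.c.c.0 + 0 :: --b--▸ q1
  q1 = c.c.0 :: --c--▸ q2
  q2 = c.0 :: --c--▸ q3
  q3 = 0 :: ·
Bisimilarity quotient blocks:
  B0 = {p0, q0}
  B1 = {p1, q1}
  B2 = {p2, q2}
  B3 = {p3, q3}
p0 ∈ B0, q0 ∈ B0 → same block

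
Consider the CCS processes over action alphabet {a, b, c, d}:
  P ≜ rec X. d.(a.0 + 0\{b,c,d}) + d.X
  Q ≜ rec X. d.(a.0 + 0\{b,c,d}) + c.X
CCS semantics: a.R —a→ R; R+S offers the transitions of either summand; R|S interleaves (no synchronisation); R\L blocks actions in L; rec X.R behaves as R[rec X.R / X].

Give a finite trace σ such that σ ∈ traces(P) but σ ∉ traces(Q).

LTS(P): 3 reachable states
  s0 = rec X. d.(a.0 + 0\{b,c,d}) + d.X :: -d-> s0, -d-> s1
  s1 = a.0 + 0\{b,c,d} :: -a-> s2
  s2 = 0 :: ∅
LTS(Q): 3 reachable states
  t0 = rec X. d.(a.0 + 0\{b,c,d}) + c.X :: -c-> t0, -d-> t1
  t1 = a.0 + 0\{b,c,d} :: -a-> t2
  t2 = 0 :: ∅
Trace ⟨dd⟩ through P, begin at {s0}:
  step 1 (d): {s0, s1}
  step 2 (d): {s0, s1}
  ✓ P
Trace ⟨dd⟩ through Q, begin at {t0}:
  step 1 (d): {t1}
  step 2 (d): no successor for Q

dd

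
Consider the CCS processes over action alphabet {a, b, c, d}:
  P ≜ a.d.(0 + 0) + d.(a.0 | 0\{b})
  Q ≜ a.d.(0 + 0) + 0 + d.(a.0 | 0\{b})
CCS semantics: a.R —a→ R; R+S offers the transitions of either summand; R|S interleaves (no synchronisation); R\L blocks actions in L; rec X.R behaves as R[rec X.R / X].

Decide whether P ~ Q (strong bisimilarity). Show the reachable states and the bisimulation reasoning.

LTS(P): 5 reachable states
  m0 = a.d.(0 + 0) + d.(a.0 | 0\{b}) | -a-> m1, -d-> m2
  m1 = d.(0 + 0) | -d-> m3
  m2 = a.0 | 0\{b} | -a-> m4
  m3 = 0 + 0 | deadlocked
  m4 = 0 | 0\{b} | deadlocked
LTS(Q): 5 reachable states
  n0 = a.d.(0 + 0) + 0 + d.(a.0 | 0\{b}) | -a-> n1, -d-> n2
  n1 = d.(0 + 0) | -d-> n3
  n2 = a.0 | 0\{b} | -a-> n4
  n3 = 0 + 0 | deadlocked
  n4 = 0 | 0\{b} | deadlocked
Coarsest stable partition (strong bisimilarity classes):
  B0 = {m0, n0}
  B1 = {m1, n1}
  B2 = {m3, m4, n3, n4}
  B3 = {m2, n2}
m0 ∈ B0, n0 ∈ B0 → same block

bisimilar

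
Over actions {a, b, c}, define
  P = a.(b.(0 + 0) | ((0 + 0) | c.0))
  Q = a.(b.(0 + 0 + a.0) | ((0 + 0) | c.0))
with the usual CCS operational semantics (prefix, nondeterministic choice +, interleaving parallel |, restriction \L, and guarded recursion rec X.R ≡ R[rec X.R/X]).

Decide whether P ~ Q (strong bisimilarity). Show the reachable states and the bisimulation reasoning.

Reachable graph of P (5 states):
  s0 = a.(b.(0 + 0) | ((0 + 0) | c.0)) ⊢ ··a··> s1
  s1 = b.(0 + 0) | ((0 + 0) | c.0) ⊢ ··b··> s2, ··c··> s3
  s2 = (0 + 0) | ((0 + 0) | c.0) ⊢ ··c··> s4
  s3 = b.(0 + 0) | ((0 + 0) | 0) ⊢ ··b··> s4
  s4 = (0 + 0) | ((0 + 0) | 0) ⊢ ∅
Reachable graph of Q (7 states):
  t0 = a.(b.(0 + 0 + a.0) | ((0 + 0) | c.0)) ⊢ ··a··> t1
  t1 = b.(0 + 0 + a.0) | ((0 + 0) | c.0) ⊢ ··b··> t2, ··c··> t3
  t2 = (0 + 0 + a.0) | ((0 + 0) | c.0) ⊢ ··a··> t4, ··c··> t5
  t3 = b.(0 + 0 + a.0) | ((0 + 0) | 0) ⊢ ··b··> t5
  t4 = 0 | ((0 + 0) | c.0) ⊢ ··c··> t6
  t5 = (0 + 0 + a.0) | ((0 + 0) | 0) ⊢ ··a··> t6
  t6 = 0 | ((0 + 0) | 0) ⊢ ∅
Partition-refinement fixed point:
  B0 = {s0}
  B1 = {s1}
  B2 = {s2, t4}
  B3 = {s4, t6}
  B4 = {s3}
  B5 = {t0}
  B6 = {t1}
  B7 = {t2}
  B8 = {t5}
  B9 = {t3}
s0 ∈ B0, t0 ∈ B5 → different blocks

not bisimilar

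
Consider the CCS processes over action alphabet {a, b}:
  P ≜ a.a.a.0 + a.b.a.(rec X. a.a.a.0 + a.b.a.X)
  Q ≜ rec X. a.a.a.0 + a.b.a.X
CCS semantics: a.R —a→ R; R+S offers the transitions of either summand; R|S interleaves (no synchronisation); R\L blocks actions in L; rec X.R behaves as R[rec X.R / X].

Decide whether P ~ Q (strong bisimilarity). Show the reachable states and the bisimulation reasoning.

LTS(P): 7 reachable states
  s0 = a.a.a.0 + a.b.a.(rec X. a.a.a.0 + a.b.a.X) → ··a··> s1, ··a··> s2
  s1 = a.a.0 → ··a··> s3
  s2 = b.a.(rec X. a.a.a.0 + a.b.a.X) → ··b··> s4
  s3 = a.0 → ··a··> s5
  s4 = a.(rec X. a.a.a.0 + a.b.a.X) → ··a··> s6
  s5 = 0 → ·
  s6 = rec X. a.a.a.0 + a.b.a.X → ··a··> s1, ··a··> s2
LTS(Q): 6 reachable states
  t0 = rec X. a.a.a.0 + a.b.a.X → ··a··> t1, ··a··> t2
  t1 = a.a.0 → ··a··> t3
  t2 = b.a.(rec X. a.a.a.0 + a.b.a.X) → ··b··> t4
  t3 = a.0 → ··a··> t5
  t4 = a.(rec X. a.a.a.0 + a.b.a.X) → ··a··> t0
  t5 = 0 → ·
Partition-refinement fixed point:
  B0 = {s0, s6, t0}
  B1 = {s1, t1}
  B2 = {s3, t3}
  B3 = {s5, t5}
  B4 = {s2, t2}
  B5 = {s4, t4}
s0 ∈ B0, t0 ∈ B0 → same block

YES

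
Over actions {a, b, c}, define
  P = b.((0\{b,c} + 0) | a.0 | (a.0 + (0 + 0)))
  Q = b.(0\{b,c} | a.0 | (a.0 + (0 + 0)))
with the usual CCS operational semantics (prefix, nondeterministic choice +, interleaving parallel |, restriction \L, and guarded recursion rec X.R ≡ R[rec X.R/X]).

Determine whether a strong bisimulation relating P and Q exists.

P ~ Q

LTS(P): 5 reachable states
  m0 = b.((0\{b,c} + 0) | a.0 | (a.0 + (0 + 0))) ⊢ --b--▸ m1
  m1 = (0\{b,c} + 0) | a.0 | (a.0 + (0 + 0)) ⊢ --a--▸ m2, --a--▸ m3
  m2 = (0\{b,c} + 0) | 0 | (a.0 + (0 + 0)) ⊢ --a--▸ m4
  m3 = (0\{b,c} + 0) | a.0 | 0 ⊢ --a--▸ m4
  m4 = (0\{b,c} + 0) | 0 | 0 ⊢ ·
LTS(Q): 5 reachable states
  n0 = b.(0\{b,c} | a.0 | (a.0 + (0 + 0))) ⊢ --b--▸ n1
  n1 = 0\{b,c} | a.0 | (a.0 + (0 + 0)) ⊢ --a--▸ n2, --a--▸ n3
  n2 = 0\{b,c} | 0 | (a.0 + (0 + 0)) ⊢ --a--▸ n4
  n3 = 0\{b,c} | a.0 | 0 ⊢ --a--▸ n4
  n4 = 0\{b,c} | 0 | 0 ⊢ ·
Bisimilarity quotient blocks:
  B0 = {m0, n0}
  B1 = {m1, n1}
  B2 = {m2, m3, n2, n3}
  B3 = {m4, n4}
m0 ∈ B0, n0 ∈ B0 → same block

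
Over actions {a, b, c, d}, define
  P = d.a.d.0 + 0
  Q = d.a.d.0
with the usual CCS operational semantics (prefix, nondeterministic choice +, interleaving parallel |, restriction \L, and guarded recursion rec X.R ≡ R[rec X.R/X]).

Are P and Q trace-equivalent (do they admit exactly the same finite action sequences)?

LTS(P): 4 reachable states
  m0 = d.a.d.0 + 0 | -d-> m1
  m1 = a.d.0 | -a-> m2
  m2 = d.0 | -d-> m3
  m3 = 0 | (no moves)
LTS(Q): 4 reachable states
  n0 = d.a.d.0 | -d-> n1
  n1 = a.d.0 | -a-> n2
  n2 = d.0 | -d-> n3
  n3 = 0 | (no moves)
Bisimilarity quotient blocks:
  B0 = {m0, n0}
  B1 = {m1, n1}
  B2 = {m2, n2}
  B3 = {m3, n3}
m0 ∈ B0, n0 ∈ B0 → same block
Bisimilar ⇒ trace-equivalent.

trace-equivalent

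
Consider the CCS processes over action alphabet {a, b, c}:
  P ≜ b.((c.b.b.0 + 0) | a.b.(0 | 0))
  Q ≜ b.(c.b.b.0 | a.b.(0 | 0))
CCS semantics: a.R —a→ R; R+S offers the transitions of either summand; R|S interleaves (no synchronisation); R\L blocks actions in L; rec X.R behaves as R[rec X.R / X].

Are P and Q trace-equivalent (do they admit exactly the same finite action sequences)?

P's transition system — 13 states:
  p0 = b.((c.b.b.0 + 0) | a.b.(0 | 0)) :: —b→ p1
  p1 = (c.b.b.0 + 0) | a.b.(0 | 0) :: —a→ p2, —c→ p3
  p2 = (c.b.b.0 + 0) | b.(0 | 0) :: —b→ p4, —c→ p5
  p3 = b.b.0 | a.b.(0 | 0) :: —a→ p5, —b→ p6
  p4 = (c.b.b.0 + 0) | (0 | 0) :: —c→ p7
  p5 = b.b.0 | b.(0 | 0) :: —b→ p7, —b→ p8
  p6 = b.0 | a.b.(0 | 0) :: —a→ p8, —b→ p9
  p7 = b.b.0 | (0 | 0) :: —b→ p10
  p8 = b.0 | b.(0 | 0) :: —b→ p10, —b→ p11
  p9 = 0 | a.b.(0 | 0) :: —a→ p11
  p10 = b.0 | (0 | 0) :: —b→ p12
  p11 = 0 | b.(0 | 0) :: —b→ p12
  p12 = 0 | (0 | 0) :: deadlocked
Q's transition system — 13 states:
  q0 = b.(c.b.b.0 | a.b.(0 | 0)) :: —b→ q1
  q1 = c.b.b.0 | a.b.(0 | 0) :: —a→ q2, —c→ q3
  q2 = c.b.b.0 | b.(0 | 0) :: —b→ q4, —c→ q5
  q3 = b.b.0 | a.b.(0 | 0) :: —a→ q5, —b→ q6
  q4 = c.b.b.0 | (0 | 0) :: —c→ q7
  q5 = b.b.0 | b.(0 | 0) :: —b→ q7, —b→ q8
  q6 = b.0 | a.b.(0 | 0) :: —a→ q8, —b→ q9
  q7 = b.b.0 | (0 | 0) :: —b→ q10
  q8 = b.0 | b.(0 | 0) :: —b→ q10, —b→ q11
  q9 = 0 | a.b.(0 | 0) :: —a→ q11
  q10 = b.0 | (0 | 0) :: —b→ q12
  q11 = 0 | b.(0 | 0) :: —b→ q12
  q12 = 0 | (0 | 0) :: deadlocked
Partition-refinement fixed point:
  B0 = {p0, q0}
  B1 = {p1, q1}
  B2 = {p2, q2}
  B3 = {p5, q5}
  B4 = {p7, p8, q7, q8}
  B5 = {p10, p11, q10, q11}
  B6 = {p12, q12}
  B7 = {p4, q4}
  B8 = {p3, q3}
  B9 = {p6, q6}
  B10 = {p9, q9}
p0 ∈ B0, q0 ∈ B0 → same block
Bisimilar ⇒ trace-equivalent.

traces(P) = traces(Q)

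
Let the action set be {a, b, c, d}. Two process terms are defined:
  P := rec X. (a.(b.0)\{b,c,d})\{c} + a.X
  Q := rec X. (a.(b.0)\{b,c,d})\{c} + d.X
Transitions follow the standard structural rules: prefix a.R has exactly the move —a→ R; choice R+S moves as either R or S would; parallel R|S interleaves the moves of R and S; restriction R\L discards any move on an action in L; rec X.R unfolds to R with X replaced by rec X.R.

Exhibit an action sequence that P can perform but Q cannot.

Reachable graph of P (2 states):
  s0 = rec X. (a.(b.0)\{b,c,d})\{c} + a.X → --a--▸ s0, --a--▸ s1
  s1 = (b.0)\{b,c,d}\{c} → ∅
Reachable graph of Q (2 states):
  t0 = rec X. (a.(b.0)\{b,c,d})\{c} + d.X → --a--▸ t1, --d--▸ t0
  t1 = (b.0)\{b,c,d}\{c} → ∅
Trace ⟨aa⟩ through P, begin at {s0}:
  [1] a ⇒ {s0, s1}
  [2] a ⇒ {s0, s1}
  — P admits the full trace.
Trace ⟨aa⟩ through Q, begin at {t0}:
  [1] a ⇒ {t1}
  [2] a ⇒ ∅ (Q stuck)

aa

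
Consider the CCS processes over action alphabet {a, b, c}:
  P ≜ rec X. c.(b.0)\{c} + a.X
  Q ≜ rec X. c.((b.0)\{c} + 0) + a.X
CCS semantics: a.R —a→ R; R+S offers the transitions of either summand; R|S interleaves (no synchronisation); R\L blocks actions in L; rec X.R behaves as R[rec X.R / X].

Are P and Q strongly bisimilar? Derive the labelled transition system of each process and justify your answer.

bisimilar

LTS(P): 3 reachable states
  m0 = rec X. c.(b.0)\{c} + a.X | —a→ m0, —c→ m1
  m1 = (b.0)\{c} | —b→ m2
  m2 = 0\{c} | ·
LTS(Q): 3 reachable states
  n0 = rec X. c.((b.0)\{c} + 0) + a.X | —a→ n0, —c→ n1
  n1 = (b.0)\{c} + 0 | —b→ n2
  n2 = 0\{c} | ·
Bisimilarity quotient blocks:
  B0 = {m0, n0}
  B1 = {m1, n1}
  B2 = {m2, n2}
m0 ∈ B0, n0 ∈ B0 → same block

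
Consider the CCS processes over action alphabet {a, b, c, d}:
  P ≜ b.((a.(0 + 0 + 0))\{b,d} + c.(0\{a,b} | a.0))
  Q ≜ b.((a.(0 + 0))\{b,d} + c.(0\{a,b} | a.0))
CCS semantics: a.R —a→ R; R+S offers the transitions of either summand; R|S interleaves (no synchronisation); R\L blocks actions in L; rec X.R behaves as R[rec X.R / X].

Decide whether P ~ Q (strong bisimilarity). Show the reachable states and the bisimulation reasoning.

YES

Reachable graph of P (5 states):
  p0 = b.((a.(0 + 0 + 0))\{b,d} + c.(0\{a,b} | a.0)) → =b=> p1
  p1 = (a.(0 + 0 + 0))\{b,d} + c.(0\{a,b} | a.0) → =a=> p2, =c=> p3
  p2 = (0 + 0 + 0)\{b,d} → ∅
  p3 = 0\{a,b} | a.0 → =a=> p4
  p4 = 0\{a,b} | 0 → ∅
Reachable graph of Q (5 states):
  q0 = b.((a.(0 + 0))\{b,d} + c.(0\{a,b} | a.0)) → =b=> q1
  q1 = (a.(0 + 0))\{b,d} + c.(0\{a,b} | a.0) → =a=> q2, =c=> q3
  q2 = (0 + 0)\{b,d} → ∅
  q3 = 0\{a,b} | a.0 → =a=> q4
  q4 = 0\{a,b} | 0 → ∅
Bisimilarity quotient blocks:
  B0 = {p0, q0}
  B1 = {p1, q1}
  B2 = {p2, p4, q2, q4}
  B3 = {p3, q3}
p0 ∈ B0, q0 ∈ B0 → same block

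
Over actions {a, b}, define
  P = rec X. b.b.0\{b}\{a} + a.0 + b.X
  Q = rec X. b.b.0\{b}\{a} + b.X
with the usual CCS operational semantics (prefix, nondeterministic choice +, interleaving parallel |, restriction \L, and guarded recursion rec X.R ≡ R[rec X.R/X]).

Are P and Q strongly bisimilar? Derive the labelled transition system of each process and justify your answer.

LTS(P): 4 reachable states
  u0 = rec X. b.b.0\{b}\{a} + a.0 + b.X | -a-> u1, -b-> u0, -b-> u2
  u1 = 0 | ∅
  u2 = b.0\{b}\{a} | -b-> u3
  u3 = 0\{b}\{a} | ∅
LTS(Q): 3 reachable states
  v0 = rec X. b.b.0\{b}\{a} + b.X | -b-> v0, -b-> v1
  v1 = b.0\{b}\{a} | -b-> v2
  v2 = 0\{b}\{a} | ∅
Coarsest stable partition (strong bisimilarity classes):
  B0 = {u0}
  B1 = {u1, u3, v2}
  B2 = {u2, v1}
  B3 = {v0}
u0 ∈ B0, v0 ∈ B3 → different blocks

P ≁ Q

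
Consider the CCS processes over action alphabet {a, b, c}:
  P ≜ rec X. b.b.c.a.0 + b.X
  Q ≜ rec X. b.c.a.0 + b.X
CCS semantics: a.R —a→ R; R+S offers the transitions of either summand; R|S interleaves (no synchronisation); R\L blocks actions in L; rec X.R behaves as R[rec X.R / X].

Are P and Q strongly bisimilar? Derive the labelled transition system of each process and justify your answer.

not bisimilar

Reachable graph of P (5 states):
  p0 = rec X. b.b.c.a.0 + b.X :: ··b··> p0, ··b··> p1
  p1 = b.c.a.0 :: ··b··> p2
  p2 = c.a.0 :: ··c··> p3
  p3 = a.0 :: ··a··> p4
  p4 = 0 :: deadlocked
Reachable graph of Q (4 states):
  q0 = rec X. b.c.a.0 + b.X :: ··b··> q0, ··b··> q1
  q1 = c.a.0 :: ··c··> q2
  q2 = a.0 :: ··a··> q3
  q3 = 0 :: deadlocked
Partition-refinement fixed point:
  B0 = {p0}
  B1 = {p1}
  B2 = {p2, q1}
  B3 = {p3, q2}
  B4 = {p4, q3}
  B5 = {q0}
p0 ∈ B0, q0 ∈ B5 → different blocks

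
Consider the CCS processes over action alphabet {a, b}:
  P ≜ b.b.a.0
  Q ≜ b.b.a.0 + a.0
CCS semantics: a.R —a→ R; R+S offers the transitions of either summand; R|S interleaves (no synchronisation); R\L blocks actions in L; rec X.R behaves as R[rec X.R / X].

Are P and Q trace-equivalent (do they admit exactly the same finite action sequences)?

Reachable graph of P (4 states):
  p0 = b.b.a.0 | —b→ p1
  p1 = b.a.0 | —b→ p2
  p2 = a.0 | —a→ p3
  p3 = 0 | stopped
Reachable graph of Q (4 states):
  q0 = b.b.a.0 + a.0 | —a→ q1, —b→ q2
  q1 = 0 | stopped
  q2 = b.a.0 | —b→ q3
  q3 = a.0 | —a→ q1
Run σ = ⟨a⟩ on Q: start {q0}
  after a @ step 1: {q1}
  ✓ Q
Run σ = ⟨a⟩ on P: start {p0}
  after a @ step 1: no successor for P

traces(P) ≠ traces(Q) — witness ⟨a⟩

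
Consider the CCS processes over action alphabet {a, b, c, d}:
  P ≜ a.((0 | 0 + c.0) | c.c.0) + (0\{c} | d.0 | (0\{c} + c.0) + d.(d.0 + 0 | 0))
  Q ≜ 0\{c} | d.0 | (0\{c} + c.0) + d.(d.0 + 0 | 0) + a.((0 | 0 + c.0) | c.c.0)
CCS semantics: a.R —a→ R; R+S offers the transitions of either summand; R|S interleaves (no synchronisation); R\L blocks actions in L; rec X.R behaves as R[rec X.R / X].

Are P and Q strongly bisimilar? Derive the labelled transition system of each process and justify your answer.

Reachable graph of P (12 states):
  u0 = a.((0 | 0 + c.0) | c.c.0) + (0\{c} | d.0 | (0\{c} + c.0) + d.(d.0 + 0 | 0)) | —a→ u1, —c→ u2, —d→ u3, —d→ u4
  u1 = (0 | 0 + c.0) | c.c.0 | —c→ u5, —c→ u6
  u2 = 0\{c} | d.0 | 0 | —d→ u7
  u3 = 0\{c} | 0 | (0\{c} + c.0) | —c→ u7
  u4 = d.0 + 0 | 0 | —d→ u8
  u5 = (0 | 0 + c.0) | c.0 | —c→ u10, —c→ u9
  u6 = 0 | c.c.0 | —c→ u10
  u7 = 0\{c} | 0 | 0 | deadlocked
  u8 = 0 | deadlocked
  u9 = (0 | 0 + c.0) | 0 | —c→ u11
  u10 = 0 | c.0 | —c→ u11
  u11 = 0 | 0 | deadlocked
Reachable graph of Q (12 states):
  v0 = 0\{c} | d.0 | (0\{c} + c.0) + d.(d.0 + 0 | 0) + a.((0 | 0 + c.0) | c.c.0) | —a→ v1, —c→ v2, —d→ v3, —d→ v4
  v1 = (0 | 0 + c.0) | c.c.0 | —c→ v5, —c→ v6
  v2 = 0\{c} | d.0 | 0 | —d→ v7
  v3 = 0\{c} | 0 | (0\{c} + c.0) | —c→ v7
  v4 = d.0 + 0 | 0 | —d→ v8
  v5 = (0 | 0 + c.0) | c.0 | —c→ v10, —c→ v9
  v6 = 0 | c.c.0 | —c→ v10
  v7 = 0\{c} | 0 | 0 | deadlocked
  v8 = 0 | deadlocked
  v9 = (0 | 0 + c.0) | 0 | —c→ v11
  v10 = 0 | c.0 | —c→ v11
  v11 = 0 | 0 | deadlocked
Bisimilarity quotient blocks:
  B0 = {u0, v0}
  B1 = {u1, v1}
  B2 = {u5, u6, v5, v6}
  B3 = {u10, u3, u9, v10, v3, v9}
  B4 = {u11, u7, u8, v11, v7, v8}
  B5 = {u2, u4, v2, v4}
u0 ∈ B0, v0 ∈ B0 → same block

YES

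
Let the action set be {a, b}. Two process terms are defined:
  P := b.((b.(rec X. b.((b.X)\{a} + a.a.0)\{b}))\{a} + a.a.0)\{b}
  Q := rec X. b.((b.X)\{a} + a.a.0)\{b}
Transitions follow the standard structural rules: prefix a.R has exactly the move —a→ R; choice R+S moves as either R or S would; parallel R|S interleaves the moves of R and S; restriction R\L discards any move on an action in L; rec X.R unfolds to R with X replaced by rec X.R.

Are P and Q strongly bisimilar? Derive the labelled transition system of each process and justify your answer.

bisimilar

Reachable graph of P (4 states):
  u0 = b.((b.(rec X. b.((b.X)\{a} + a.a.0)\{b}))\{a} + a.a.0)\{b} ⊢ -b-> u1
  u1 = ((b.(rec X. b.((b.X)\{a} + a.a.0)\{b}))\{a} + a.a.0)\{b} ⊢ -a-> u2
  u2 = (a.0)\{b} ⊢ -a-> u3
  u3 = 0\{b} ⊢ ·
Reachable graph of Q (4 states):
  v0 = rec X. b.((b.X)\{a} + a.a.0)\{b} ⊢ -b-> v1
  v1 = ((b.(rec X. b.((b.X)\{a} + a.a.0)\{b}))\{a} + a.a.0)\{b} ⊢ -a-> v2
  v2 = (a.0)\{b} ⊢ -a-> v3
  v3 = 0\{b} ⊢ ·
Partition-refinement fixed point:
  B0 = {u0, v0}
  B1 = {u1, v1}
  B2 = {u2, v2}
  B3 = {u3, v3}
u0 ∈ B0, v0 ∈ B0 → same block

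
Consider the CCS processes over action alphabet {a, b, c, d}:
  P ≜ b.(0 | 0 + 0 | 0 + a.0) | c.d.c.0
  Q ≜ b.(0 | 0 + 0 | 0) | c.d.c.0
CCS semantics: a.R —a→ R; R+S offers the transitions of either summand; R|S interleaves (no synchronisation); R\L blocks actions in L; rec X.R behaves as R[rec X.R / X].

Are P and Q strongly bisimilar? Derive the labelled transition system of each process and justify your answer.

P's transition system — 12 states:
  u0 = b.(0 | 0 + 0 | 0 + a.0) | c.d.c.0 → --b--▸ u1, --c--▸ u2
  u1 = (0 | 0 + 0 | 0 + a.0) | c.d.c.0 → --a--▸ u3, --c--▸ u4
  u2 = b.(0 | 0 + 0 | 0 + a.0) | d.c.0 → --b--▸ u4, --d--▸ u5
  u3 = 0 | c.d.c.0 → --c--▸ u6
  u4 = (0 | 0 + 0 | 0 + a.0) | d.c.0 → --a--▸ u6, --d--▸ u7
  u5 = b.(0 | 0 + 0 | 0 + a.0) | c.0 → --b--▸ u7, --c--▸ u8
  u6 = 0 | d.c.0 → --d--▸ u9
  u7 = (0 | 0 + 0 | 0 + a.0) | c.0 → --a--▸ u9, --c--▸ u10
  u8 = b.(0 | 0 + 0 | 0 + a.0) | 0 → --b--▸ u10
  u9 = 0 | c.0 → --c--▸ u11
  u10 = (0 | 0 + 0 | 0 + a.0) | 0 → --a--▸ u11
  u11 = 0 | 0 → ·
Q's transition system — 8 states:
  v0 = b.(0 | 0 + 0 | 0) | c.d.c.0 → --b--▸ v1, --c--▸ v2
  v1 = (0 | 0 + 0 | 0) | c.d.c.0 → --c--▸ v3
  v2 = b.(0 | 0 + 0 | 0) | d.c.0 → --b--▸ v3, --d--▸ v4
  v3 = (0 | 0 + 0 | 0) | d.c.0 → --d--▸ v5
  v4 = b.(0 | 0 + 0 | 0) | c.0 → --b--▸ v5, --c--▸ v6
  v5 = (0 | 0 + 0 | 0) | c.0 → --c--▸ v7
  v6 = b.(0 | 0 + 0 | 0) | 0 → --b--▸ v7
  v7 = (0 | 0 + 0 | 0) | 0 → ·
Partition-refinement fixed point:
  B0 = {u0}
  B1 = {u2}
  B2 = {u4}
  B3 = {u6, v3}
  B4 = {u9, v5}
  B5 = {u11, v7}
  B6 = {u7}
  B7 = {u10}
  B8 = {u5}
  B9 = {u8}
  B10 = {u1}
  B11 = {u3, v1}
  B12 = {v0}
  B13 = {v2}
  B14 = {v4}
  B15 = {v6}
u0 ∈ B0, v0 ∈ B12 → different blocks

P ≁ Q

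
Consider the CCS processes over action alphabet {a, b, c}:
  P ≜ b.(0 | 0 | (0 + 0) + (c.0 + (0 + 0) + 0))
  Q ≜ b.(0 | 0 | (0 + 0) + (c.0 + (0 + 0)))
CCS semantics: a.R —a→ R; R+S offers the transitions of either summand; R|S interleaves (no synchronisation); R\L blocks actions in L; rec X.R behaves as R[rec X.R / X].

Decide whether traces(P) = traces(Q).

traces(P) = traces(Q)

LTS(P): 3 reachable states
  s0 = b.(0 | 0 | (0 + 0) + (c.0 + (0 + 0) + 0)) :: —b→ s1
  s1 = 0 | 0 | (0 + 0) + (c.0 + (0 + 0) + 0) :: —c→ s2
  s2 = 0 :: (no moves)
LTS(Q): 3 reachable states
  t0 = b.(0 | 0 | (0 + 0) + (c.0 + (0 + 0))) :: —b→ t1
  t1 = 0 | 0 | (0 + 0) + (c.0 + (0 + 0)) :: —c→ t2
  t2 = 0 :: (no moves)
Partition-refinement fixed point:
  B0 = {s0, t0}
  B1 = {s1, t1}
  B2 = {s2, t2}
s0 ∈ B0, t0 ∈ B0 → same block
Bisimilar ⇒ trace-equivalent.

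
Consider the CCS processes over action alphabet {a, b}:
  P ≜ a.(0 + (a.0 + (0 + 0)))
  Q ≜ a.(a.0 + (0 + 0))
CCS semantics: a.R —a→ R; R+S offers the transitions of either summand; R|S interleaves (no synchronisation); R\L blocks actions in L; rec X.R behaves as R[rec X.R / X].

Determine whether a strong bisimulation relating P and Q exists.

P ~ Q

LTS(P): 3 reachable states
  m0 = a.(0 + (a.0 + (0 + 0))) has moves ··a··> m1
  m1 = 0 + (a.0 + (0 + 0)) has moves ··a··> m2
  m2 = 0 has moves deadlocked
LTS(Q): 3 reachable states
  n0 = a.(a.0 + (0 + 0)) has moves ··a··> n1
  n1 = a.0 + (0 + 0) has moves ··a··> n2
  n2 = 0 has moves deadlocked
Bisimilarity quotient blocks:
  B0 = {m0, n0}
  B1 = {m1, n1}
  B2 = {m2, n2}
m0 ∈ B0, n0 ∈ B0 → same block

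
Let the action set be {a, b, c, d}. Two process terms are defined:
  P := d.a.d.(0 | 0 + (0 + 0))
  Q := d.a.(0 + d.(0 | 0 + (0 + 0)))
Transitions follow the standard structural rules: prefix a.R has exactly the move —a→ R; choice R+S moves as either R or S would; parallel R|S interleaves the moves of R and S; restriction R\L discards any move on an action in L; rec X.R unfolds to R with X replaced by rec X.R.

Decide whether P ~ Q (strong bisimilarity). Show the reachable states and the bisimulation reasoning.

LTS(P): 4 reachable states
  p0 = d.a.d.(0 | 0 + (0 + 0)) | —d→ p1
  p1 = a.d.(0 | 0 + (0 + 0)) | —a→ p2
  p2 = d.(0 | 0 + (0 + 0)) | —d→ p3
  p3 = 0 | 0 + (0 + 0) | deadlocked
LTS(Q): 4 reachable states
  q0 = d.a.(0 + d.(0 | 0 + (0 + 0))) | —d→ q1
  q1 = a.(0 + d.(0 | 0 + (0 + 0))) | —a→ q2
  q2 = 0 + d.(0 | 0 + (0 + 0)) | —d→ q3
  q3 = 0 | 0 + (0 + 0) | deadlocked
Coarsest stable partition (strong bisimilarity classes):
  B0 = {p0, q0}
  B1 = {p1, q1}
  B2 = {p2, q2}
  B3 = {p3, q3}
p0 ∈ B0, q0 ∈ B0 → same block

P ~ Q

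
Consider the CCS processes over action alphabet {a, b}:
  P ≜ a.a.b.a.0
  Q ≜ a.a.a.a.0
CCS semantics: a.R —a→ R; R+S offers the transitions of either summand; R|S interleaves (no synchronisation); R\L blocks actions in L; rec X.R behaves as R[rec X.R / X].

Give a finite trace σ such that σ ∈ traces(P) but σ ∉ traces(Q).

aab

P's transition system — 5 states:
  s0 = a.a.b.a.0 ⊢ --a--▸ s1
  s1 = a.b.a.0 ⊢ --a--▸ s2
  s2 = b.a.0 ⊢ --b--▸ s3
  s3 = a.0 ⊢ --a--▸ s4
  s4 = 0 ⊢ ·
Q's transition system — 5 states:
  t0 = a.a.a.a.0 ⊢ --a--▸ t1
  t1 = a.a.a.0 ⊢ --a--▸ t2
  t2 = a.a.0 ⊢ --a--▸ t3
  t3 = a.0 ⊢ --a--▸ t4
  t4 = 0 ⊢ ·
Run σ = ⟨aab⟩ on P: start {s0}
  [1] a ⇒ {s1}
  [2] a ⇒ {s2}
  [3] b ⇒ {s3}
  P completes σ.
Run σ = ⟨aab⟩ on Q: start {t0}
  [1] a ⇒ {t1}
  [2] a ⇒ {t2}
  [3] b ⇒ ∅  — Q cannot continue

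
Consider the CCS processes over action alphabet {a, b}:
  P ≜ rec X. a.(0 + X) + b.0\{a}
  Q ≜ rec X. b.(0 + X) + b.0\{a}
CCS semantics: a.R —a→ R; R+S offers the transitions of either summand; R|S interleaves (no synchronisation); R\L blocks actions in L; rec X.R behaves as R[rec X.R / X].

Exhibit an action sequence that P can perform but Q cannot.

LTS(P): 3 reachable states
  u0 = rec X. a.(0 + X) + b.0\{a} → ··a··> u1, ··b··> u2
  u1 = 0 + (rec X. a.(0 + X) + b.0\{a}) → ··a··> u1, ··b··> u2
  u2 = 0\{a} → ·
LTS(Q): 3 reachable states
  v0 = rec X. b.(0 + X) + b.0\{a} → ··b··> v1, ··b··> v2
  v1 = 0 + (rec X. b.(0 + X) + b.0\{a}) → ··b··> v1, ··b··> v2
  v2 = 0\{a} → ·
Executing a from P (initial set {u0}):
  after a @ step 1: {u1}
  P completes σ.
Executing a from Q (initial set {v0}):
  after a @ step 1: no successor for Q

a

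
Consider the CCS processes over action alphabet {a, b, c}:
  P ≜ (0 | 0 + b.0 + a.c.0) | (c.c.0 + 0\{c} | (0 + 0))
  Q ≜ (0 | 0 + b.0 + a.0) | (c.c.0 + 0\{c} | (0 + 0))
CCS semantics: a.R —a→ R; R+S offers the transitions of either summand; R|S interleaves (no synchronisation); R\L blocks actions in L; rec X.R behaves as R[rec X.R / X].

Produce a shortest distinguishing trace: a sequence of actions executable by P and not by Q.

accc

Reachable graph of P (9 states):
  m0 = (0 | 0 + b.0 + a.c.0) | (c.c.0 + 0\{c} | (0 + 0)) :: =a=> m1, =b=> m2, =c=> m3
  m1 = c.0 | (c.c.0 + 0\{c} | (0 + 0)) :: =c=> m2, =c=> m4
  m2 = 0 | (c.c.0 + 0\{c} | (0 + 0)) :: =c=> m5
  m3 = (0 | 0 + b.0 + a.c.0) | c.0 :: =a=> m4, =b=> m5, =c=> m6
  m4 = c.0 | c.0 :: =c=> m5, =c=> m7
  m5 = 0 | c.0 :: =c=> m8
  m6 = (0 | 0 + b.0 + a.c.0) | 0 :: =a=> m7, =b=> m8
  m7 = c.0 | 0 :: =c=> m8
  m8 = 0 | 0 :: ∅
Reachable graph of Q (6 states):
  n0 = (0 | 0 + b.0 + a.0) | (c.c.0 + 0\{c} | (0 + 0)) :: =a=> n1, =b=> n1, =c=> n2
  n1 = 0 | (c.c.0 + 0\{c} | (0 + 0)) :: =c=> n3
  n2 = (0 | 0 + b.0 + a.0) | c.0 :: =a=> n3, =b=> n3, =c=> n4
  n3 = 0 | c.0 :: =c=> n5
  n4 = (0 | 0 + b.0 + a.0) | 0 :: =a=> n5, =b=> n5
  n5 = 0 | 0 :: ∅
Trace ⟨accc⟩ through P, begin at {m0}:
  [1] a ⇒ {m1}
  [2] c ⇒ {m2, m4}
  [3] c ⇒ {m5, m7}
  [4] c ⇒ {m8}
  P completes σ.
Trace ⟨accc⟩ through Q, begin at {n0}:
  [1] a ⇒ {n1}
  [2] c ⇒ {n3}
  [3] c ⇒ {n5}
  [4] c ⇒ ∅ (Q stuck)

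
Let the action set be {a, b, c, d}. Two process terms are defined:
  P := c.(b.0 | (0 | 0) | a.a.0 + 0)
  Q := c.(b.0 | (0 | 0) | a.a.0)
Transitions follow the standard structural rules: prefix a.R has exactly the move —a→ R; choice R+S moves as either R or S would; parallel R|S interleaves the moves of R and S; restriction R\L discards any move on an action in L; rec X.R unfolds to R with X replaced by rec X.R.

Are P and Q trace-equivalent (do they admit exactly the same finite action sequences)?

YES

P's transition system — 7 states:
  p0 = c.(b.0 | (0 | 0) | a.a.0 + 0) :: ··c··> p1
  p1 = b.0 | (0 | 0) | a.a.0 + 0 :: ··a··> p2, ··b··> p3
  p2 = b.0 | (0 | 0) | a.0 :: ··a··> p4, ··b··> p5
  p3 = 0 | (0 | 0) | a.a.0 :: ··a··> p5
  p4 = b.0 | (0 | 0) | 0 :: ··b··> p6
  p5 = 0 | (0 | 0) | a.0 :: ··a··> p6
  p6 = 0 | (0 | 0) | 0 :: ∅
Q's transition system — 7 states:
  q0 = c.(b.0 | (0 | 0) | a.a.0) :: ··c··> q1
  q1 = b.0 | (0 | 0) | a.a.0 :: ··a··> q2, ··b··> q3
  q2 = b.0 | (0 | 0) | a.0 :: ··a··> q4, ··b··> q5
  q3 = 0 | (0 | 0) | a.a.0 :: ··a··> q5
  q4 = b.0 | (0 | 0) | 0 :: ··b··> q6
  q5 = 0 | (0 | 0) | a.0 :: ··a··> q6
  q6 = 0 | (0 | 0) | 0 :: ∅
Coarsest stable partition (strong bisimilarity classes):
  B0 = {p0, q0}
  B1 = {p1, q1}
  B2 = {p3, q3}
  B3 = {p5, q5}
  B4 = {p6, q6}
  B5 = {p2, q2}
  B6 = {p4, q4}
p0 ∈ B0, q0 ∈ B0 → same block
Bisimilar ⇒ trace-equivalent.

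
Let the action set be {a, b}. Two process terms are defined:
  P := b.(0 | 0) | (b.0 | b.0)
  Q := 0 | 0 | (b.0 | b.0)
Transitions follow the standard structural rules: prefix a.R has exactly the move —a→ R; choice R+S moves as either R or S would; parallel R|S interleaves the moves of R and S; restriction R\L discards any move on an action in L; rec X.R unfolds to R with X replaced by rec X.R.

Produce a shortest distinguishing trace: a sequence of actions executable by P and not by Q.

LTS(P): 8 reachable states
  s0 = b.(0 | 0) | (b.0 | b.0) → =b=> s1, =b=> s2, =b=> s3
  s1 = 0 | 0 | (b.0 | b.0) → =b=> s4, =b=> s5
  s2 = b.(0 | 0) | (0 | b.0) → =b=> s4, =b=> s6
  s3 = b.(0 | 0) | (b.0 | 0) → =b=> s5, =b=> s6
  s4 = 0 | 0 | (0 | b.0) → =b=> s7
  s5 = 0 | 0 | (b.0 | 0) → =b=> s7
  s6 = b.(0 | 0) | (0 | 0) → =b=> s7
  s7 = 0 | 0 | (0 | 0) → deadlocked
LTS(Q): 4 reachable states
  t0 = 0 | 0 | (b.0 | b.0) → =b=> t1, =b=> t2
  t1 = 0 | 0 | (0 | b.0) → =b=> t3
  t2 = 0 | 0 | (b.0 | 0) → =b=> t3
  t3 = 0 | 0 | (0 | 0) → deadlocked
Trace ⟨bbb⟩ through P, begin at {s0}:
  after b @ step 1: {s1, s2, s3}
  after b @ step 2: {s4, s5, s6}
  after b @ step 3: {s7}
  — P admits the full trace.
Trace ⟨bbb⟩ through Q, begin at {t0}:
  after b @ step 1: {t1, t2}
  after b @ step 2: {t3}
  after b @ step 3: no successor for Q

bbb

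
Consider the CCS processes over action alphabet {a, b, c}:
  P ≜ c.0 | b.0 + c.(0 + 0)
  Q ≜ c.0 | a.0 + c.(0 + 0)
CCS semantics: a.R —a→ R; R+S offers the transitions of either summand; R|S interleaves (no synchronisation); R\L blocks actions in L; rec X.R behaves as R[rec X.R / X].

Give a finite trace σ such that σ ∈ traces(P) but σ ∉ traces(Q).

b

Reachable graph of P (5 states):
  m0 = c.0 | b.0 + c.(0 + 0) → ··b··> m1, ··c··> m2, ··c··> m3
  m1 = c.0 | 0 → ··c··> m4
  m2 = 0 + 0 → ∅
  m3 = 0 | b.0 → ··b··> m4
  m4 = 0 | 0 → ∅
Reachable graph of Q (5 states):
  n0 = c.0 | a.0 + c.(0 + 0) → ··a··> n1, ··c··> n2, ··c··> n3
  n1 = c.0 | 0 → ··c··> n4
  n2 = 0 + 0 → ∅
  n3 = 0 | a.0 → ··a··> n4
  n4 = 0 | 0 → ∅
Executing b from P (initial set {m0}):
  after b @ step 1: {m1}
  P completes σ.
Executing b from Q (initial set {n0}):
  after b @ step 1: ∅  — Q cannot continue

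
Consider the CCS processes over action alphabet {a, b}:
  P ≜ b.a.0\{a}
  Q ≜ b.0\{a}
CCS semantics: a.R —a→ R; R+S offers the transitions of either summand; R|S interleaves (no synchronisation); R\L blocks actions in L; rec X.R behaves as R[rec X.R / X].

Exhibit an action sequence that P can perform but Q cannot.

Reachable graph of P (3 states):
  p0 = b.a.0\{a} :: —b→ p1
  p1 = a.0\{a} :: —a→ p2
  p2 = 0\{a} :: deadlocked
Reachable graph of Q (2 states):
  q0 = b.0\{a} :: —b→ q1
  q1 = 0\{a} :: deadlocked
Run σ = ⟨ba⟩ on P: start {p0}
  step 1 (b): {p1}
  step 2 (a): {p2}
  — P admits the full trace.
Run σ = ⟨ba⟩ on Q: start {q0}
  step 1 (b): {q1}
  step 2 (a): no successor for Q

ba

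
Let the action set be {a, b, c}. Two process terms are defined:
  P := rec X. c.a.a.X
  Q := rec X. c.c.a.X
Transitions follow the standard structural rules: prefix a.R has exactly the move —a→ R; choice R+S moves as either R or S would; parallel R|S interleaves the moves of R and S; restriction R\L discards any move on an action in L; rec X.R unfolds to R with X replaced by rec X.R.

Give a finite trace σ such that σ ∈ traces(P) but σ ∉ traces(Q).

ca

LTS(P): 3 reachable states
  s0 = rec X. c.a.a.X ⊢ -c-> s1
  s1 = a.a.(rec X. c.a.a.X) ⊢ -a-> s2
  s2 = a.(rec X. c.a.a.X) ⊢ -a-> s0
LTS(Q): 3 reachable states
  t0 = rec X. c.c.a.X ⊢ -c-> t1
  t1 = c.a.(rec X. c.c.a.X) ⊢ -c-> t2
  t2 = a.(rec X. c.c.a.X) ⊢ -a-> t0
Run σ = ⟨ca⟩ on P: start {s0}
  [1] c ⇒ {s1}
  [2] a ⇒ {s2}
  P completes σ.
Run σ = ⟨ca⟩ on Q: start {t0}
  [1] c ⇒ {t1}
  [2] a ⇒ ∅ (Q stuck)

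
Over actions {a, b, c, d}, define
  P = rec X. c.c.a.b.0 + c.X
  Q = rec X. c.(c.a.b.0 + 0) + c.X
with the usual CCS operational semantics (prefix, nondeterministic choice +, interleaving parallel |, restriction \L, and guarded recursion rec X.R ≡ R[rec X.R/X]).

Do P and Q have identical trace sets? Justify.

Reachable graph of P (5 states):
  m0 = rec X. c.c.a.b.0 + c.X has moves --c--▸ m0, --c--▸ m1
  m1 = c.a.b.0 has moves --c--▸ m2
  m2 = a.b.0 has moves --a--▸ m3
  m3 = b.0 has moves --b--▸ m4
  m4 = 0 has moves ∅
Reachable graph of Q (5 states):
  n0 = rec X. c.(c.a.b.0 + 0) + c.X has moves --c--▸ n0, --c--▸ n1
  n1 = c.a.b.0 + 0 has moves --c--▸ n2
  n2 = a.b.0 has moves --a--▸ n3
  n3 = b.0 has moves --b--▸ n4
  n4 = 0 has moves ∅
Partition-refinement fixed point:
  B0 = {m0, n0}
  B1 = {m1, n1}
  B2 = {m2, n2}
  B3 = {m3, n3}
  B4 = {m4, n4}
m0 ∈ B0, n0 ∈ B0 → same block
Bisimilar ⇒ trace-equivalent.

YES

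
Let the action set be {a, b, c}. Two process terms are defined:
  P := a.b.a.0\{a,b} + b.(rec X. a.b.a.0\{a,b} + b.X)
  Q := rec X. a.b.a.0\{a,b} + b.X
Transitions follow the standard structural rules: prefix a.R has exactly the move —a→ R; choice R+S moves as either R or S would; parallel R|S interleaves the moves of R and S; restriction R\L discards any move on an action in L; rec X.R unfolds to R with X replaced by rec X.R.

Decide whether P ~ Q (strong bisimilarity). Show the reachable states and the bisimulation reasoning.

YES

Reachable graph of P (5 states):
  u0 = a.b.a.0\{a,b} + b.(rec X. a.b.a.0\{a,b} + b.X) | -a-> u1, -b-> u2
  u1 = b.a.0\{a,b} | -b-> u3
  u2 = rec X. a.b.a.0\{a,b} + b.X | -a-> u1, -b-> u2
  u3 = a.0\{a,b} | -a-> u4
  u4 = 0\{a,b} | ·
Reachable graph of Q (4 states):
  v0 = rec X. a.b.a.0\{a,b} + b.X | -a-> v1, -b-> v0
  v1 = b.a.0\{a,b} | -b-> v2
  v2 = a.0\{a,b} | -a-> v3
  v3 = 0\{a,b} | ·
Bisimilarity quotient blocks:
  B0 = {u0, u2, v0}
  B1 = {u1, v1}
  B2 = {u3, v2}
  B3 = {u4, v3}
u0 ∈ B0, v0 ∈ B0 → same block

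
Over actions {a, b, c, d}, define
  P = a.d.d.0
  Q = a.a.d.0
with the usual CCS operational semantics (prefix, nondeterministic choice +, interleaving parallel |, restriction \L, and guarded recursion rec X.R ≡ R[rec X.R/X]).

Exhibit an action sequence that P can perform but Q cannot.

LTS(P): 4 reachable states
  m0 = a.d.d.0 | --a--▸ m1
  m1 = d.d.0 | --d--▸ m2
  m2 = d.0 | --d--▸ m3
  m3 = 0 | (no moves)
LTS(Q): 4 reachable states
  n0 = a.a.d.0 | --a--▸ n1
  n1 = a.d.0 | --a--▸ n2
  n2 = d.0 | --d--▸ n3
  n3 = 0 | (no moves)
Trace ⟨ad⟩ through P, begin at {m0}:
  [1] a ⇒ {m1}
  [2] d ⇒ {m2}
  — P admits the full trace.
Trace ⟨ad⟩ through Q, begin at {n0}:
  [1] a ⇒ {n1}
  [2] d ⇒ ∅ (Q stuck)

ad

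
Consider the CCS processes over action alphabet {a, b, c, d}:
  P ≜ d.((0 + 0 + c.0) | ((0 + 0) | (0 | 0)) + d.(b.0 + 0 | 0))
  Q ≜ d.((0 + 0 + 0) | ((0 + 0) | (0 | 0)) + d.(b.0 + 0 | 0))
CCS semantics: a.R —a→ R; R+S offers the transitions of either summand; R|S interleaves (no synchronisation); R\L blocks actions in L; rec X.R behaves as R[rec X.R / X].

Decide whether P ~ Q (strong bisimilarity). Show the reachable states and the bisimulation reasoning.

P's transition system — 5 states:
  s0 = d.((0 + 0 + c.0) | ((0 + 0) | (0 | 0)) + d.(b.0 + 0 | 0)) :: —d→ s1
  s1 = (0 + 0 + c.0) | ((0 + 0) | (0 | 0)) + d.(b.0 + 0 | 0) :: —c→ s2, —d→ s3
  s2 = 0 | ((0 + 0) | (0 | 0)) :: (no moves)
  s3 = b.0 + 0 | 0 :: —b→ s4
  s4 = 0 :: (no moves)
Q's transition system — 4 states:
  t0 = d.((0 + 0 + 0) | ((0 + 0) | (0 | 0)) + d.(b.0 + 0 | 0)) :: —d→ t1
  t1 = (0 + 0 + 0) | ((0 + 0) | (0 | 0)) + d.(b.0 + 0 | 0) :: —d→ t2
  t2 = b.0 + 0 | 0 :: —b→ t3
  t3 = 0 :: (no moves)
Partition-refinement fixed point:
  B0 = {s0}
  B1 = {s1}
  B2 = {s3, t2}
  B3 = {s2, s4, t3}
  B4 = {t0}
  B5 = {t1}
s0 ∈ B0, t0 ∈ B4 → different blocks

P ≁ Q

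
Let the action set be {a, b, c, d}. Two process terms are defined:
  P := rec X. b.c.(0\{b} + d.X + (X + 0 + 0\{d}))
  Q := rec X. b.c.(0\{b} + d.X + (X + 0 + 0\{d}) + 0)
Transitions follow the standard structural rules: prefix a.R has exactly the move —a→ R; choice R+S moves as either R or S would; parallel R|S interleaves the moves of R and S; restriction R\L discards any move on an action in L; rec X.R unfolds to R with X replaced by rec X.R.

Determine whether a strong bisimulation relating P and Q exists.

LTS(P): 3 reachable states
  m0 = rec X. b.c.(0\{b} + d.X + (X + 0 + 0\{d})) has moves —b→ m1
  m1 = c.(0\{b} + d.(rec X. b.c.(0\{b} + d.X + (X + 0 + 0\{d}))) + ((rec X. b.c.(0\{b} + d.X + (X + 0 + 0\{d}))) + 0 + 0\{d})) has moves —c→ m2
  m2 = 0\{b} + d.(rec X. b.c.(0\{b} + d.X + (X + 0 + 0\{d}))) + ((rec X. b.c.(0\{b} + d.X + (X + 0 + 0\{d}))) + 0 + 0\{d}) has moves —b→ m1, —d→ m0
LTS(Q): 3 reachable states
  n0 = rec X. b.c.(0\{b} + d.X + (X + 0 + 0\{d}) + 0) has moves —b→ n1
  n1 = c.(0\{b} + d.(rec X. b.c.(0\{b} + d.X + (X + 0 + 0\{d}) + 0)) + ((rec X. b.c.(0\{b} + d.X + (X + 0 + 0\{d}) + 0)) + 0 + 0\{d}) + 0) has moves —c→ n2
  n2 = 0\{b} + d.(rec X. b.c.(0\{b} + d.X + (X + 0 + 0\{d}) + 0)) + ((rec X. b.c.(0\{b} + d.X + (X + 0 + 0\{d}) + 0)) + 0 + 0\{d}) + 0 has moves —b→ n1, —d→ n0
Partition-refinement fixed point:
  B0 = {m0, n0}
  B1 = {m1, n1}
  B2 = {m2, n2}
m0 ∈ B0, n0 ∈ B0 → same block

bisimilar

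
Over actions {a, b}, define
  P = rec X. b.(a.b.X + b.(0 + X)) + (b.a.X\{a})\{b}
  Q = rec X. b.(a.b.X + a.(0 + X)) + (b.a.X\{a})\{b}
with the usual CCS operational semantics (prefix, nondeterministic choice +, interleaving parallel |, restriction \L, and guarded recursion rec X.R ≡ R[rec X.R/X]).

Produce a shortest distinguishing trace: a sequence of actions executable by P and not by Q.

Reachable graph of P (4 states):
  u0 = rec X. b.(a.b.X + b.(0 + X)) + (b.a.X\{a})\{b} has moves ··b··> u1
  u1 = a.b.(rec X. b.(a.b.X + b.(0 + X)) + (b.a.X\{a})\{b}) + b.(0 + (rec X. b.(a.b.X + b.(0 + X)) + (b.a.X\{a})\{b})) has moves ··a··> u2, ··b··> u3
  u2 = b.(rec X. b.(a.b.X + b.(0 + X)) + (b.a.X\{a})\{b}) has moves ··b··> u0
  u3 = 0 + (rec X. b.(a.b.X + b.(0 + X)) + (b.a.X\{a})\{b}) has moves ··b··> u1
Reachable graph of Q (4 states):
  v0 = rec X. b.(a.b.X + a.(0 + X)) + (b.a.X\{a})\{b} has moves ··b··> v1
  v1 = a.b.(rec X. b.(a.b.X + a.(0 + X)) + (b.a.X\{a})\{b}) + a.(0 + (rec X. b.(a.b.X + a.(0 + X)) + (b.a.X\{a})\{b})) has moves ··a··> v2, ··a··> v3
  v2 = 0 + (rec X. b.(a.b.X + a.(0 + X)) + (b.a.X\{a})\{b}) has moves ··b··> v1
  v3 = b.(rec X. b.(a.b.X + a.(0 + X)) + (b.a.X\{a})\{b}) has moves ··b··> v0
Executing bb from P (initial set {u0}):
  after b @ step 1: {u1}
  after b @ step 2: {u3}
  P completes σ.
Executing bb from Q (initial set {v0}):
  after b @ step 1: {v1}
  after b @ step 2: ∅ (Q stuck)

bb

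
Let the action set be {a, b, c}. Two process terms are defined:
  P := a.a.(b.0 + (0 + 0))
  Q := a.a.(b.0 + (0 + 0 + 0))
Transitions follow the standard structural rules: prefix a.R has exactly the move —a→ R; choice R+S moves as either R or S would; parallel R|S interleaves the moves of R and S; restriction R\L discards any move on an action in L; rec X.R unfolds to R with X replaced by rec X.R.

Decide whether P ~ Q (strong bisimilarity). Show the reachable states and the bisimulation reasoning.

LTS(P): 4 reachable states
  p0 = a.a.(b.0 + (0 + 0)) ⊢ =a=> p1
  p1 = a.(b.0 + (0 + 0)) ⊢ =a=> p2
  p2 = b.0 + (0 + 0) ⊢ =b=> p3
  p3 = 0 ⊢ ·
LTS(Q): 4 reachable states
  q0 = a.a.(b.0 + (0 + 0 + 0)) ⊢ =a=> q1
  q1 = a.(b.0 + (0 + 0 + 0)) ⊢ =a=> q2
  q2 = b.0 + (0 + 0 + 0) ⊢ =b=> q3
  q3 = 0 ⊢ ·
Coarsest stable partition (strong bisimilarity classes):
  B0 = {p0, q0}
  B1 = {p1, q1}
  B2 = {p2, q2}
  B3 = {p3, q3}
p0 ∈ B0, q0 ∈ B0 → same block

YES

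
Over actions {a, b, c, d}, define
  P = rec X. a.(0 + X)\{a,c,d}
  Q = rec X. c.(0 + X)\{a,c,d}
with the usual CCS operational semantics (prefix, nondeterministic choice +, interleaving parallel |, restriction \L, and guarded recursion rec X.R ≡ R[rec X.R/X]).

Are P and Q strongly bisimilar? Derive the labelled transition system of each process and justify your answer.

P's transition system — 2 states:
  s0 = rec X. a.(0 + X)\{a,c,d} has moves —a→ s1
  s1 = (0 + (rec X. a.(0 + X)\{a,c,d}))\{a,c,d} has moves ∅
Q's transition system — 2 states:
  t0 = rec X. c.(0 + X)\{a,c,d} has moves —c→ t1
  t1 = (0 + (rec X. c.(0 + X)\{a,c,d}))\{a,c,d} has moves ∅
Bisimilarity quotient blocks:
  B0 = {s0}
  B1 = {s1, t1}
  B2 = {t0}
s0 ∈ B0, t0 ∈ B2 → different blocks

NO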